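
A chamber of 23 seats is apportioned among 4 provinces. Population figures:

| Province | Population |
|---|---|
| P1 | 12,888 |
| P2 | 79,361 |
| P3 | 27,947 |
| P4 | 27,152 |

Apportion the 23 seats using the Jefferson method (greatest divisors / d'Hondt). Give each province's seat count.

Standard divisor 147348/23 ≈ 6406.435; standard quotas: P1 2.012, P2 12.388, P3 4.362, P4 4.238.
Rounding down gives 2, 12, 4, 4 = 22 seats, so the divisor must be adjusted.
With modified divisor 5900: modified quotas P1 2.184, P2 13.451, P3 4.737, P4 4.602.
Rounding down: P1 2, P2 13, P3 4, P4 4 (total 23).

P1=2, P2=13, P3=4, P4=4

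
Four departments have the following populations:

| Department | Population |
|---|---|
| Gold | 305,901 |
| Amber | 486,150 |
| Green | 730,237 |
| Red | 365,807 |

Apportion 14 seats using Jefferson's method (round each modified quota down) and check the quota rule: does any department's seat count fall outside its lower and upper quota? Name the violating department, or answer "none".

Standard quotas: Gold 2.268, Amber 3.605, Green 5.415, Red 2.712.
Jefferson allocation: Gold 2, Amber 3, Green 6, Red 3.
Every allocation lies between the lower and upper quota.

none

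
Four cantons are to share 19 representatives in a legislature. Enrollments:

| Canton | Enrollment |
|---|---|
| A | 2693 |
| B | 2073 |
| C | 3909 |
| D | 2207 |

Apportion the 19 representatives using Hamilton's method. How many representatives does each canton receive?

The standard divisor is 10882/19 ≈ 572.737.
Standard quotas: A 4.702, B 3.619, C 6.825, D 3.853.
Lower quotas: A 4, B 3, C 6, D 3 (sum 16, leaving 3 seats).
Remainders in descending order: D 0.853, C 0.825, A 0.702, B 0.619.
Largest remainders: D, C, A receive the extra seats.

A 5, B 3, C 7, D 4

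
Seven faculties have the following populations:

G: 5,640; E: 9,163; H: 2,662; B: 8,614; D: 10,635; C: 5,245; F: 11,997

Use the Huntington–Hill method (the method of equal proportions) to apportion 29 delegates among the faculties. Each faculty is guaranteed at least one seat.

With divisor 1904: modified quotas G 2.962, E 4.812, H 1.398, B 4.524, D 5.586, C 2.755, F 6.301.
Geometric-mean thresholds: G √(2·3)=2.449, E √(4·5)=4.472, H √(1·2)=1.414, B √(4·5)=4.472, D √(5·6)=5.477, C √(2·3)=2.449, F √(6·7)=6.481.
Each quota rounded against its threshold gives G 3, E 5, H 1, B 5, D 6, C 3, F 6 (total 29).

G 3; E 5; H 1; B 5; D 6; C 3; F 6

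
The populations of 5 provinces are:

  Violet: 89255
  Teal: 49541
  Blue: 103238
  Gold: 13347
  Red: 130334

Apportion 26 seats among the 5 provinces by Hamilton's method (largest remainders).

Violet: 6; Teal: 3; Blue: 7; Gold: 1; Red: 9

Total 385715; standard divisor 385715/26 ≈ 14835.192.
Standard quotas: Violet 6.0164, Teal 3.3394, Blue 6.9590, Gold 0.8997, Red 8.7855.
Lower quotas: Violet 6, Teal 3, Blue 6, Gold 0, Red 8 (sum 23, leaving 3 seats).
Remainders in descending order: Blue 0.9590, Gold 0.8997, Red 0.7855, Teal 0.3394, Violet 0.0164.
The surplus seats go to Blue, Gold, Red.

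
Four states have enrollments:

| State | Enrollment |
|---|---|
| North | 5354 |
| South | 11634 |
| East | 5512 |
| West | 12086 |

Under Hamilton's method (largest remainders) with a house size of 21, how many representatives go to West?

Total 34586; standard divisor 34586/21 ≈ 1646.952.
Standard quotas: North 3.2509, South 7.0640, East 3.3468, West 7.3384.
Lower quotas: North 3, South 7, East 3, West 7 (sum 20, leaving 1 seat).
Remainders in descending order: East 0.3468, West 0.3384, North 0.2509, South 0.0640.
Largest remainder: East receives the extra seat.
West receives 7.

7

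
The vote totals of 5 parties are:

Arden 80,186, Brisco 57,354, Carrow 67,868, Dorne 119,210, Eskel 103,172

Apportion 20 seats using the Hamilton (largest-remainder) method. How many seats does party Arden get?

4

The standard divisor is 427790/20 ≈ 21389.5.
Standard quotas: Arden 3.7488, Brisco 2.6814, Carrow 3.1730, Dorne 5.5733, Eskel 4.8235.
Lower quotas: Arden 3, Brisco 2, Carrow 3, Dorne 5, Eskel 4 (sum 17, leaving 3 seats).
Remainders in descending order: Eskel 0.8235, Arden 0.7488, Brisco 0.6814, Dorne 0.5733, Carrow 0.1730.
Largest remainders: Eskel, Arden, Brisco receive the extra seats.
Arden receives 4.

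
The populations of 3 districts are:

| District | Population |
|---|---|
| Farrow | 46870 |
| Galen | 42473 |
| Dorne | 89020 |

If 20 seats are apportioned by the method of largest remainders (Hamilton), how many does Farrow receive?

The standard divisor is 178363/20 ≈ 8918.15.
Standard quotas: Farrow 5.2556, Galen 4.7625, Dorne 9.9819.
Lower quotas: Farrow 5, Galen 4, Dorne 9 (sum 18, leaving 2 seats).
Remainders in descending order: Dorne 0.9819, Galen 0.7625, Farrow 0.2556.
The surplus seats go to Dorne, Galen.
Farrow receives 5.

5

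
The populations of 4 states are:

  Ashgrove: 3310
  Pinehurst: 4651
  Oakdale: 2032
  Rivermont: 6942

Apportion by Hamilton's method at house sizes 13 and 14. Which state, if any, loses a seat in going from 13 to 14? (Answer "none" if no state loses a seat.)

Oakdale

At 13 seats: Ashgrove 2, Pinehurst 4, Oakdale 2, Rivermont 5.
At 14 seats: Ashgrove 3, Pinehurst 4, Oakdale 1, Rivermont 6.
Oakdale drops from 2 to 1.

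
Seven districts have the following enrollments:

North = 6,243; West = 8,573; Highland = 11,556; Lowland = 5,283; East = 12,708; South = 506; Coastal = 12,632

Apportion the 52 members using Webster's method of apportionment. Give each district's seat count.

North=6; West=8; Highland=10; Lowland=5; East=12; South=0; Coastal=11

Standard divisor 57501/52 ≈ 1105.788; standard quotas: North 5.646, West 7.753, Highland 10.450, Lowland 4.778, East 11.492, South 0.458, Coastal 11.424.
Rounding to the nearest integer gives 6, 8, 10, 5, 11, 0, 11 = 51 seats, so the divisor must be adjusted.
With modified divisor 1103: modified quotas North 5.660, West 7.772, Highland 10.477, Lowland 4.790, East 11.521, South 0.459, Coastal 11.452.
Rounding to the nearest integer: North 6, West 8, Highland 10, Lowland 5, East 12, South 0, Coastal 11 (total 52).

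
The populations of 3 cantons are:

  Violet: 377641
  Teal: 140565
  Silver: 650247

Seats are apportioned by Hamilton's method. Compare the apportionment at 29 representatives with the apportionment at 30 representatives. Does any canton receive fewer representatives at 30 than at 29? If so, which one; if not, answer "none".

Teal

At 29 seats: Violet 9, Teal 4, Silver 16.
At 30 seats: Violet 10, Teal 3, Silver 17.
Teal drops from 4 to 3.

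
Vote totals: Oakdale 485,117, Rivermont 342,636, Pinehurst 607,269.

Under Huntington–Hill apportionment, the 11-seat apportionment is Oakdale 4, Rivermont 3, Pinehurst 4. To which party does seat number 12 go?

Pinehurst

Priority for the next seat is population ÷ (√(s·(s+1))).
Priorities: Oakdale 108475.459, Rivermont 98910.493, Pinehurst 135789.476.
Highest priority: Pinehurst.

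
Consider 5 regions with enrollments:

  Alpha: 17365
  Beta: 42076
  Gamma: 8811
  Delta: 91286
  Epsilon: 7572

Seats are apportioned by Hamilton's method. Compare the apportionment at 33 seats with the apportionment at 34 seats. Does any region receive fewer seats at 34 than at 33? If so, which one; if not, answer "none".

Epsilon

At 33 seats: Alpha 3, Beta 8, Gamma 2, Delta 18, Epsilon 2.
At 34 seats: Alpha 3, Beta 9, Gamma 2, Delta 19, Epsilon 1.
Epsilon drops from 2 to 1.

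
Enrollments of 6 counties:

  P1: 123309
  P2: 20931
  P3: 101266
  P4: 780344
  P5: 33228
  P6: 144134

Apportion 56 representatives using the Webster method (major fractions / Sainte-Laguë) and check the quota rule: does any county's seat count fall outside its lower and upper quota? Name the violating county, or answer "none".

P4

Standard quotas: P1 5.739, P2 0.974, P3 4.713, P4 36.319, P5 1.547, P6 6.708.
Webster allocation: P1 6, P2 1, P3 5, P4 35, P5 2, P6 7.
P4 has quota 36.319 (lower 36, upper 37) but receives 35 — outside the quota interval.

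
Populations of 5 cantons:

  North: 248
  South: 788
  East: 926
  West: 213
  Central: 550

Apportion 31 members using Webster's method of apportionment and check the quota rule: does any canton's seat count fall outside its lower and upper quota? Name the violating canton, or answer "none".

Standard quotas: North 2.821, South 8.964, East 10.534, West 2.423, Central 6.257.
Webster allocation: North 3, South 9, East 11, West 2, Central 6.
Every allocation lies between the lower and upper quota.

none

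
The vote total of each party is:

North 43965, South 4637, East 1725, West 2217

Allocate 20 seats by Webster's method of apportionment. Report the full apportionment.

North 16; South 2; East 1; West 1

Standard divisor 52544/20 ≈ 2627.2; standard quotas: North 16.735, South 1.765, East 0.657, West 0.844.
Rounding to the nearest integer gives 17, 2, 1, 1 = 21 seats, so the divisor must be adjusted.
With modified divisor 2800: modified quotas North 15.702, South 1.656, East 0.616, West 0.792.
Rounding to the nearest integer: North 16, South 2, East 1, West 1 (total 20).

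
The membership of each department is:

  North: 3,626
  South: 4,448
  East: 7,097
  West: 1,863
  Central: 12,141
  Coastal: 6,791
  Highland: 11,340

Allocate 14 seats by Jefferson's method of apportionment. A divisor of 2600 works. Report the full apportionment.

North 1, South 1, East 2, West 0, Central 4, Coastal 2, Highland 4

With modified divisor 2600: modified quotas North 1.395, South 1.711, East 2.730, West 0.717, Central 4.670, Coastal 2.612, Highland 4.362.
Rounding down: North 1, South 1, East 2, West 0, Central 4, Coastal 2, Highland 4 (total 14).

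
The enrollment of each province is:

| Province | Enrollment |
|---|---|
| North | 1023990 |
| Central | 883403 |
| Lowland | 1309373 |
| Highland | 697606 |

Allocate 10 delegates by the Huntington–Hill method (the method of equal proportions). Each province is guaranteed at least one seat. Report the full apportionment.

North 3; Central 2; Lowland 3; Highland 2

With divisor 398013: modified quotas North 2.573, Central 2.220, Lowland 3.290, Highland 1.753.
Geometric-mean thresholds: North √(2·3)=2.449, Central √(2·3)=2.449, Lowland √(3·4)=3.464, Highland √(1·2)=1.414.
Each quota rounded against its threshold gives North 3, Central 2, Lowland 3, Highland 2 (total 10).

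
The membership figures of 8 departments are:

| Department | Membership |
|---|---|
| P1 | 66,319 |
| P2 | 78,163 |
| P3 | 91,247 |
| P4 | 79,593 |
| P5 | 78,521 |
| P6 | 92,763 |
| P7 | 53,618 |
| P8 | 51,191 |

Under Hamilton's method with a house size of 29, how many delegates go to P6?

Total 591415; standard divisor 591415/29 ≈ 20393.621.
Standard quotas: P1 3.2519, P2 3.8327, P3 4.4743, P4 3.9028, P5 3.8503, P6 4.5486, P7 2.6292, P8 2.5101.
Lower quotas: P1 3, P2 3, P3 4, P4 3, P5 3, P6 4, P7 2, P8 2 (sum 24, leaving 5 seats).
Remainders in descending order: P4 0.9028, P5 0.8503, P2 0.8327, P7 0.6292, P6 0.5486, P8 0.5101, P3 0.4743, P1 0.2519.
The surplus seats go to P4, P5, P2, P7, P6.
P6 receives 5.

5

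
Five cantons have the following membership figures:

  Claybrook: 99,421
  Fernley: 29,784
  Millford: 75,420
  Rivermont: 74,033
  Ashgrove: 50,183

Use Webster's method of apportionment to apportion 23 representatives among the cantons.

Claybrook 7, Fernley 2, Millford 5, Rivermont 5, Ashgrove 4

Standard divisor 328841/23 ≈ 14297.435; standard quotas: Claybrook 6.954, Fernley 2.083, Millford 5.275, Rivermont 5.178, Ashgrove 3.510.
Rounding to the nearest integer gives Claybrook 7, Fernley 2, Millford 5, Rivermont 5, Ashgrove 4 — total 23, matching the house size, so no adjustment is needed.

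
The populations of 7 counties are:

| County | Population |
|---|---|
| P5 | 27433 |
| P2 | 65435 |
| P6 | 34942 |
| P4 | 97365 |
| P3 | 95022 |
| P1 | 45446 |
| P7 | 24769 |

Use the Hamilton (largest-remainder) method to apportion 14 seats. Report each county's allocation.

P5 1, P2 2, P6 1, P4 4, P3 3, P1 2, P7 1

The standard divisor is 390412/14 ≈ 27886.571.
Standard quotas: P5 0.9837, P2 2.3465, P6 1.2530, P4 3.4915, P3 3.4074, P1 1.6297, P7 0.8882.
Lower quotas: P5 0, P2 2, P6 1, P4 3, P3 3, P1 1, P7 0 (sum 10, leaving 4 seats).
Remainders in descending order: P5 0.9837, P7 0.8882, P1 0.6297, P4 0.4915, P3 0.4074, P2 0.3465, P6 0.2530.
Largest remainders: P5, P7, P1, P4 receive the extra seats.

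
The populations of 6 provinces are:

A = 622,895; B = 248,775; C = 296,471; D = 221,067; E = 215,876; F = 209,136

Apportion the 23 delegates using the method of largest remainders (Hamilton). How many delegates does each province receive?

A: 8, B: 3, C: 4, D: 3, E: 3, F: 2

Total 1814220; standard divisor 1814220/23 ≈ 78879.13.
Standard quotas: A 7.8968, B 3.1539, C 3.7585, D 2.8026, E 2.7368, F 2.6513.
Lower quotas: A 7, B 3, C 3, D 2, E 2, F 2 (sum 19, leaving 4 seats).
Remainders in descending order: A 0.8968, D 0.8026, C 0.7585, E 0.7368, F 0.6513, B 0.1539.
Largest remainders: A, D, C, E receive the extra seats.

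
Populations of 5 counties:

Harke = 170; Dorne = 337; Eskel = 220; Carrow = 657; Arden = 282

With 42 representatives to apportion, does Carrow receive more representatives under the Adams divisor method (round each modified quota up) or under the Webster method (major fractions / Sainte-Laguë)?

Webster

Adams: Harke 5, Dorne 8, Eskel 6, Carrow 16, Arden 7.
Webster: Harke 4, Dorne 8, Eskel 6, Carrow 17, Arden 7.
Carrow gets 16 under Adams and 17 under Webster.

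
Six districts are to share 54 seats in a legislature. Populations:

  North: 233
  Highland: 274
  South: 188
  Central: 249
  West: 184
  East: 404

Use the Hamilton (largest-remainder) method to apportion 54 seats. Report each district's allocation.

North: 8, Highland: 10, South: 7, Central: 9, West: 6, East: 14

Total 1532; standard divisor 1532/54 ≈ 28.37.
Standard quotas: North 8.213, Highland 9.658, South 6.627, Central 8.777, West 6.486, East 14.240.
Lower quotas: North 8, Highland 9, South 6, Central 8, West 6, East 14 (sum 51, leaving 3 seats).
Remainders in descending order: Central 0.777, Highland 0.658, South 0.627, West 0.486, East 0.240, North 0.213.
Largest remainders: Central, Highland, South receive the extra seats.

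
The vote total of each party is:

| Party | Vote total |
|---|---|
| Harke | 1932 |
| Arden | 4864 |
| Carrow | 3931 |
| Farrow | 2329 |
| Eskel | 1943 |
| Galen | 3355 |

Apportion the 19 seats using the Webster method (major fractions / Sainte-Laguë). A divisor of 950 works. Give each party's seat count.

With modified divisor 950: modified quotas Harke 2.034, Arden 5.120, Carrow 4.138, Farrow 2.452, Eskel 2.045, Galen 3.532.
Rounding to the nearest integer: Harke 2, Arden 5, Carrow 4, Farrow 2, Eskel 2, Galen 4 (total 19).

Harke=2, Arden=5, Carrow=4, Farrow=2, Eskel=2, Galen=4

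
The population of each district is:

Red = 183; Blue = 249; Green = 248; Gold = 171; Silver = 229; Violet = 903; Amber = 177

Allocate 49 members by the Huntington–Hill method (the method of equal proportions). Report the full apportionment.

Red: 4, Blue: 6, Green: 6, Gold: 4, Silver: 5, Violet: 20, Amber: 4

With divisor 45: modified quotas Red 4.067, Blue 5.533, Green 5.511, Gold 3.800, Silver 5.089, Violet 20.067, Amber 3.933.
Geometric-mean thresholds: Red √(4·5)=4.472, Blue √(5·6)=5.477, Green √(5·6)=5.477, Gold √(3·4)=3.464, Silver √(5·6)=5.477, Violet √(20·21)=20.494, Amber √(3·4)=3.464.
Each quota rounded against its threshold gives Red 4, Blue 6, Green 6, Gold 4, Silver 5, Violet 20, Amber 4 (total 49).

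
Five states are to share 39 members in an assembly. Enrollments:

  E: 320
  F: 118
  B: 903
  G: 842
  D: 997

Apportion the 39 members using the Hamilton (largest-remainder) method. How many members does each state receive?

Standard divisor: 3180 ÷ 39 ≈ 81.538.
Standard quotas: E 3.925, F 1.447, B 11.075, G 10.326, D 12.227.
Lower quotas: E 3, F 1, B 11, G 10, D 12 (sum 37, leaving 2 seats).
Remainders in descending order: E 0.925, F 0.447, G 0.326, D 0.227, B 0.075.
The surplus seats go to E, F.

E 4, F 2, B 11, G 10, D 12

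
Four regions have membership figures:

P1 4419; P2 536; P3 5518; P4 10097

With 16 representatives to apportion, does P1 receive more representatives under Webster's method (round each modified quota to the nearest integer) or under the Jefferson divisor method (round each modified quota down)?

Webster

Webster: P1 4, P2 0, P3 4, P4 8.
Jefferson: P1 3, P2 0, P3 4, P4 9.
P1 gets 4 under Webster and 3 under Jefferson.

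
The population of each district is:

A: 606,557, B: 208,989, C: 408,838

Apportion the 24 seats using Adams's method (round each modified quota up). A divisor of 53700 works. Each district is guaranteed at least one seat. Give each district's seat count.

A: 12, B: 4, C: 8

With modified divisor 53700: modified quotas A 11.295, B 3.892, C 7.613.
Rounding up: A 12, B 4, C 8 (total 24).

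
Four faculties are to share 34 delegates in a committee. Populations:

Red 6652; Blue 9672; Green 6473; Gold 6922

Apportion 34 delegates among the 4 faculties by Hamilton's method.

Red: 8; Blue: 11; Green: 7; Gold: 8

The standard divisor is 29719/34 ≈ 874.088.
Standard quotas: Red 7.6102, Blue 11.0652, Green 7.4054, Gold 7.9191.
Lower quotas: Red 7, Blue 11, Green 7, Gold 7 (sum 32, leaving 2 seats).
Remainders in descending order: Gold 0.9191, Red 0.6102, Green 0.4054, Blue 0.0652.
Largest remainders: Gold, Red receive the extra seats.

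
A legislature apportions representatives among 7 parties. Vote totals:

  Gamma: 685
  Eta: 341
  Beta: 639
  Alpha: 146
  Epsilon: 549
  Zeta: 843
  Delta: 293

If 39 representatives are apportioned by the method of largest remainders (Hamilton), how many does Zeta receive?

The standard divisor is 3496/39 ≈ 89.641.
Standard quotas: Gamma 7.642, Eta 3.804, Beta 7.128, Alpha 1.629, Epsilon 6.124, Zeta 9.404, Delta 3.269.
Lower quotas: Gamma 7, Eta 3, Beta 7, Alpha 1, Epsilon 6, Zeta 9, Delta 3 (sum 36, leaving 3 seats).
Remainders in descending order: Eta 0.804, Gamma 0.642, Alpha 0.629, Zeta 0.404, Delta 0.269, Beta 0.128, Epsilon 0.124.
The surplus seats go to Eta, Gamma, Alpha.
Zeta receives 9.

9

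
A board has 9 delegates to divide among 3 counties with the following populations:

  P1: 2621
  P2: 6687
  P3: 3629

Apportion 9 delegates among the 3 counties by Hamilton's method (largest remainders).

P1 2, P2 5, P3 2

Standard divisor: 12937 ÷ 9 ≈ 1437.444.
Standard quotas: P1 1.8234, P2 4.6520, P3 2.5246.
Lower quotas: P1 1, P2 4, P3 2 (sum 7, leaving 2 seats).
Remainders in descending order: P1 0.8234, P2 0.6520, P3 0.5246.
The surplus seats go to P1, P2.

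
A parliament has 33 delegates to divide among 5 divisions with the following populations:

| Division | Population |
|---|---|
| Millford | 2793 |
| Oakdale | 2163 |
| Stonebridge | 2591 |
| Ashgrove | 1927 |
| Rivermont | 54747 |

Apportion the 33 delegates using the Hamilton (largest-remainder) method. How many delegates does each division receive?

Millford: 2; Oakdale: 1; Stonebridge: 1; Ashgrove: 1; Rivermont: 28

Standard divisor: 64221 ÷ 33 ≈ 1946.091.
Standard quotas: Millford 1.4352, Oakdale 1.1115, Stonebridge 1.3314, Ashgrove 0.9902, Rivermont 28.1318.
Lower quotas: Millford 1, Oakdale 1, Stonebridge 1, Ashgrove 0, Rivermont 28 (sum 31, leaving 2 seats).
Remainders in descending order: Ashgrove 0.9902, Millford 0.4352, Stonebridge 0.3314, Rivermont 0.1318, Oakdale 0.1115.
The surplus seats go to Ashgrove, Millford.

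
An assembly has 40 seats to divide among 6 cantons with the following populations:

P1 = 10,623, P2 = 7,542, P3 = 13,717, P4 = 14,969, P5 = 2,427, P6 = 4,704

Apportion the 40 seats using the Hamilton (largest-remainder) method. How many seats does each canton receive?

Total 53982; standard divisor 53982/40 ≈ 1349.55.
Standard quotas: P1 7.8715, P2 5.5885, P3 10.1641, P4 11.0918, P5 1.7984, P6 3.4856.
Lower quotas: P1 7, P2 5, P3 10, P4 11, P5 1, P6 3 (sum 37, leaving 3 seats).
Remainders in descending order: P1 0.8715, P5 0.7984, P2 0.5885, P6 0.4856, P3 0.1641, P4 0.0918.
Largest remainders: P1, P5, P2 receive the extra seats.

P1 8; P2 6; P3 10; P4 11; P5 2; P6 3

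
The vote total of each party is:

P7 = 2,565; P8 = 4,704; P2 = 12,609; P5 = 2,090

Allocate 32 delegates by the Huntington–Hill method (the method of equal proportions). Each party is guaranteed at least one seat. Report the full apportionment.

With divisor 701: modified quotas P7 3.659, P8 6.710, P2 17.987, P5 2.981.
Geometric-mean thresholds: P7 √(3·4)=3.464, P8 √(6·7)=6.481, P2 √(17·18)=17.493, P5 √(2·3)=2.449.
Each quota rounded against its threshold gives P7 4, P8 7, P2 18, P5 3 (total 32).

P7 4, P8 7, P2 18, P5 3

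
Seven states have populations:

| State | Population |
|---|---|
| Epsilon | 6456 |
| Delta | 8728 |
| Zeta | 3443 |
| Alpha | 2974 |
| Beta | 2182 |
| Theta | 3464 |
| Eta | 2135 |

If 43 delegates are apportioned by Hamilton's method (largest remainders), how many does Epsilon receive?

10

Standard divisor: 29382 ÷ 43 ≈ 683.302.
Standard quotas: Epsilon 9.4482, Delta 12.7733, Zeta 5.0388, Alpha 4.3524, Beta 3.1933, Theta 5.0695, Eta 3.1245.
Lower quotas: Epsilon 9, Delta 12, Zeta 5, Alpha 4, Beta 3, Theta 5, Eta 3 (sum 41, leaving 2 seats).
Remainders in descending order: Delta 0.7733, Epsilon 0.4482, Alpha 0.3524, Beta 0.1933, Eta 0.1245, Theta 0.0695, Zeta 0.0388.
Largest remainders: Delta, Epsilon receive the extra seats.
Epsilon receives 10.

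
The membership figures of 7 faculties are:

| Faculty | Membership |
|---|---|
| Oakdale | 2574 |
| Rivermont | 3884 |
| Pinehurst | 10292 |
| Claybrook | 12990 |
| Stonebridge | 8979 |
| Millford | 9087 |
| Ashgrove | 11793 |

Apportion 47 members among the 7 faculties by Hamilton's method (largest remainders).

Oakdale: 2; Rivermont: 3; Pinehurst: 8; Claybrook: 10; Stonebridge: 7; Millford: 7; Ashgrove: 10

Standard divisor: 59599 ÷ 47 ≈ 1268.064.
Standard quotas: Oakdale 2.0299, Rivermont 3.0629, Pinehurst 8.1163, Claybrook 10.2440, Stonebridge 7.0809, Millford 7.1660, Ashgrove 9.3000.
Lower quotas: Oakdale 2, Rivermont 3, Pinehurst 8, Claybrook 10, Stonebridge 7, Millford 7, Ashgrove 9 (sum 46, leaving 1 seat).
Remainders in descending order: Ashgrove 0.3000, Claybrook 0.2440, Millford 0.1660, Pinehurst 0.1163, Stonebridge 0.0809, Rivermont 0.0629, Oakdale 0.0299.
Largest remainder: Ashgrove receives the extra seat.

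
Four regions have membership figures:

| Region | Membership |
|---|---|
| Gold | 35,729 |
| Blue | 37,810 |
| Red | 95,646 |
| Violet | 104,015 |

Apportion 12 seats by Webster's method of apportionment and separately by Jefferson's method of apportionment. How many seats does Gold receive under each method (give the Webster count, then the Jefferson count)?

2 and 1

Webster: Gold 2, Blue 2, Red 4, Violet 4.
Jefferson: Gold 1, Blue 1, Red 5, Violet 5.
Gold gets 2 under Webster and 1 under Jefferson.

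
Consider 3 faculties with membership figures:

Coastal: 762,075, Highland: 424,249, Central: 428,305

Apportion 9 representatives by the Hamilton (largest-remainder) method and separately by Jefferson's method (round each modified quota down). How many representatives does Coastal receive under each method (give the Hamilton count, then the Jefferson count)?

Hamilton: Coastal 4, Highland 2, Central 3.
Jefferson: Coastal 5, Highland 2, Central 2.
Coastal gets 4 under Hamilton and 5 under Jefferson.

4 and 5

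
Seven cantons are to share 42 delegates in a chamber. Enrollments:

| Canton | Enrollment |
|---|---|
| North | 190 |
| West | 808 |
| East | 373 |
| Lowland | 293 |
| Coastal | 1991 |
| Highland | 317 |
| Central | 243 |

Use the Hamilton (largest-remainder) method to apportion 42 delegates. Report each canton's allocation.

Total 4215; standard divisor 4215/42 ≈ 100.357.
Standard quotas: North 1.893, West 8.051, East 3.717, Lowland 2.920, Coastal 19.839, Highland 3.159, Central 2.421.
Lower quotas: North 1, West 8, East 3, Lowland 2, Coastal 19, Highland 3, Central 2 (sum 38, leaving 4 seats).
Remainders in descending order: Lowland 0.920, North 0.893, Coastal 0.839, East 0.717, Central 0.421, Highland 0.159, West 0.051.
Largest remainders: Lowland, North, Coastal, East receive the extra seats.

North=2; West=8; East=4; Lowland=3; Coastal=20; Highland=3; Central=2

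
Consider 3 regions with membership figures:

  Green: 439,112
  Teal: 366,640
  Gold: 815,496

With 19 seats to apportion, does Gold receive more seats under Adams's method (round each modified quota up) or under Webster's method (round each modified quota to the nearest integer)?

Webster

Adams: Green 5, Teal 5, Gold 9.
Webster: Green 5, Teal 4, Gold 10.
Gold gets 9 under Adams and 10 under Webster.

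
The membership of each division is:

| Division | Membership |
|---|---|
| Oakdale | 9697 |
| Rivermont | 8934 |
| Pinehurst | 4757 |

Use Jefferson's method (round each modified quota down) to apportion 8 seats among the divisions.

Standard divisor 23388/8 ≈ 2923.5; standard quotas: Oakdale 3.317, Rivermont 3.056, Pinehurst 1.627.
Rounding down gives 3, 3, 1 = 7 seats, so the divisor must be adjusted.
With modified divisor 2410.53: modified quotas Oakdale 4.023, Rivermont 3.706, Pinehurst 1.973.
Rounding down: Oakdale 4, Rivermont 3, Pinehurst 1 (total 8).

Oakdale=4, Rivermont=3, Pinehurst=1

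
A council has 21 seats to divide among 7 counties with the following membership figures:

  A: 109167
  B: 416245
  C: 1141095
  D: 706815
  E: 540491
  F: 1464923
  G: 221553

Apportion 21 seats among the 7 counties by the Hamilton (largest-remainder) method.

A=1, B=2, C=5, D=3, E=2, F=7, G=1

Standard divisor: 4600289 ÷ 21 ≈ 219061.381.
Standard quotas: A 0.4983, B 1.9001, C 5.2090, D 3.2266, E 2.4673, F 6.6873, G 1.0114.
Lower quotas: A 0, B 1, C 5, D 3, E 2, F 6, G 1 (sum 18, leaving 3 seats).
Remainders in descending order: B 0.9001, F 0.6873, A 0.4983, E 0.4673, D 0.2266, C 0.2090, G 0.0114.
The surplus seats go to B, F, A.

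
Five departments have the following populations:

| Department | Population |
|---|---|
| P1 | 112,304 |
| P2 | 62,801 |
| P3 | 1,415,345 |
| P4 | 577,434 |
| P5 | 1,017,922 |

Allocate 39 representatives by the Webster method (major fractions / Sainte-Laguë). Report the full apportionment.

P1 1, P2 1, P3 17, P4 7, P5 13

Standard divisor 3185806/39 ≈ 81687.333; standard quotas: P1 1.375, P2 0.769, P3 17.326, P4 7.069, P5 12.461.
Rounding to the nearest integer gives 1, 1, 17, 7, 12 = 38 seats, so the divisor must be adjusted.
With modified divisor 81200: modified quotas P1 1.383, P2 0.773, P3 17.430, P4 7.111, P5 12.536.
Rounding to the nearest integer: P1 1, P2 1, P3 17, P4 7, P5 13 (total 39).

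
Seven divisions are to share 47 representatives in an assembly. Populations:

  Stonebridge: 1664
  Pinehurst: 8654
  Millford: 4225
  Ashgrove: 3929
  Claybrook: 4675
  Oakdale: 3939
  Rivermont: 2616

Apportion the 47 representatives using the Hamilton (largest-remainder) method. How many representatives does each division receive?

Total 29702; standard divisor 29702/47 ≈ 631.957.
Standard quotas: Stonebridge 2.6331, Pinehurst 13.6940, Millford 6.6856, Ashgrove 6.2172, Claybrook 7.3976, Oakdale 6.2330, Rivermont 4.1395.
Lower quotas: Stonebridge 2, Pinehurst 13, Millford 6, Ashgrove 6, Claybrook 7, Oakdale 6, Rivermont 4 (sum 44, leaving 3 seats).
Remainders in descending order: Pinehurst 0.6940, Millford 0.6856, Stonebridge 0.6331, Claybrook 0.3976, Oakdale 0.2330, Ashgrove 0.2172, Rivermont 0.1395.
The surplus seats go to Pinehurst, Millford, Stonebridge.

Stonebridge 3, Pinehurst 14, Millford 7, Ashgrove 6, Claybrook 7, Oakdale 6, Rivermont 4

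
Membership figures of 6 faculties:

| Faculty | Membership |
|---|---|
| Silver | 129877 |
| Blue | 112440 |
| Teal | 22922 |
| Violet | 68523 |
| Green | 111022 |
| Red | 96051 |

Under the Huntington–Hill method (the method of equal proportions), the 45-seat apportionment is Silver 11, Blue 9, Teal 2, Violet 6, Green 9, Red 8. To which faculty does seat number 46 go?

Priority for the next seat is population ÷ (√(s·(s+1))).
Priorities: Silver 11304.342, Blue 11852.217, Teal 9357.867, Violet 10573.328, Green 11702.746, Red 11319.719.
Highest priority: Blue.

Blue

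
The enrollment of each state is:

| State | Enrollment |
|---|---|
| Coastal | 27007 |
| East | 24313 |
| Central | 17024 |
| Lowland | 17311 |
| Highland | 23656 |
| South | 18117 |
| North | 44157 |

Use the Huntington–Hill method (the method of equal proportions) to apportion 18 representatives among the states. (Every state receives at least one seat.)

With divisor 9900: modified quotas Coastal 2.728, East 2.456, Central 1.720, Lowland 1.749, Highland 2.389, South 1.830, North 4.460.
Geometric-mean thresholds: Coastal √(2·3)=2.449, East √(2·3)=2.449, Central √(1·2)=1.414, Lowland √(1·2)=1.414, Highland √(2·3)=2.449, South √(1·2)=1.414, North √(4·5)=4.472.
Each quota rounded against its threshold gives Coastal 3, East 3, Central 2, Lowland 2, Highland 2, South 2, North 4 (total 18).

Coastal=3; East=3; Central=2; Lowland=2; Highland=2; South=2; North=4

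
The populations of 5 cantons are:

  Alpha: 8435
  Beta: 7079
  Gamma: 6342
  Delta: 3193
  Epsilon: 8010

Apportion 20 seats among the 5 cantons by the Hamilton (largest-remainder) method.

Standard divisor: 33059 ÷ 20 ≈ 1652.95.
Standard quotas: Alpha 5.1030, Beta 4.2826, Gamma 3.8368, Delta 1.9317, Epsilon 4.8459.
Lower quotas: Alpha 5, Beta 4, Gamma 3, Delta 1, Epsilon 4 (sum 17, leaving 3 seats).
Remainders in descending order: Delta 0.9317, Epsilon 0.8459, Gamma 0.8368, Beta 0.2826, Alpha 0.1030.
The surplus seats go to Delta, Epsilon, Gamma.

Alpha=5, Beta=4, Gamma=4, Delta=2, Epsilon=5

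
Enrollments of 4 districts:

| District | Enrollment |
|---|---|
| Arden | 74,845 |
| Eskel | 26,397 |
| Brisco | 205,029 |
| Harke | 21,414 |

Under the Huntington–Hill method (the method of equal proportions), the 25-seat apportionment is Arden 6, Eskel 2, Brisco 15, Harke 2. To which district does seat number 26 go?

Brisco

Priority for the next seat is population ÷ (√(s·(s+1))).
Priorities: Arden 11548.834, Eskel 10776.530, Brisco 13234.565, Harke 8742.229.
Highest priority: Brisco.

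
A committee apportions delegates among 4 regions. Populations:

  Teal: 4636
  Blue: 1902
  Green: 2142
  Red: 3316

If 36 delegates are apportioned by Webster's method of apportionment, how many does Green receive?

6

Standard divisor 11996/36 ≈ 333.222; standard quotas: Teal 13.913, Blue 5.708, Green 6.428, Red 9.951.
Rounding to the nearest integer gives Teal 14, Blue 6, Green 6, Red 10 — total 36, matching the house size, so no adjustment is needed.
Green receives 6.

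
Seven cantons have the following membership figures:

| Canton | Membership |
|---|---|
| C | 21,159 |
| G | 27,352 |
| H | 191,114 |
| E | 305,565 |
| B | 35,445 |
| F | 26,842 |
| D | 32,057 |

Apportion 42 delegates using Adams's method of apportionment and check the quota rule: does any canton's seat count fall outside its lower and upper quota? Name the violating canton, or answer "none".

Standard quotas: C 1.390, G 1.796, H 12.551, E 20.067, B 2.328, F 1.763, D 2.105.
Adams allocation: C 2, G 2, H 12, E 19, B 3, F 2, D 2.
E has quota 20.067 (lower 20, upper 21) but receives 19 — outside the quota interval.

E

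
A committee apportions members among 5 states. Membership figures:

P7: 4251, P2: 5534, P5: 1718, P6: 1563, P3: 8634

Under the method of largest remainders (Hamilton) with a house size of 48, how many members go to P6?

Total 21700; standard divisor 21700/48 ≈ 452.083.
Standard quotas: P7 9.4031, P2 12.2411, P5 3.8002, P6 3.4573, P3 19.0982.
Lower quotas: P7 9, P2 12, P5 3, P6 3, P3 19 (sum 46, leaving 2 seats).
Remainders in descending order: P5 0.8002, P6 0.4573, P7 0.4031, P2 0.2411, P3 0.0982.
Largest remainders: P5, P6 receive the extra seats.
P6 receives 4.

4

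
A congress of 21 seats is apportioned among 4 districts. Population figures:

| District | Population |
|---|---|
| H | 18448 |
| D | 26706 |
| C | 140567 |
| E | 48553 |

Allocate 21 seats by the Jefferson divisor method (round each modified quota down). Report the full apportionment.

H: 1, D: 2, C: 14, E: 4

Standard divisor 234274/21 ≈ 11155.905; standard quotas: H 1.654, D 2.394, C 12.600, E 4.352.
Rounding down gives 1, 2, 12, 4 = 19 seats, so the divisor must be adjusted.
With modified divisor 9900: modified quotas H 1.863, D 2.698, C 14.199, E 4.904.
Rounding down: H 1, D 2, C 14, E 4 (total 21).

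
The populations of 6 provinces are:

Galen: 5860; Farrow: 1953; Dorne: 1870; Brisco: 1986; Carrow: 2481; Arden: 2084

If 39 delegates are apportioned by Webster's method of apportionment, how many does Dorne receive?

4

Standard divisor 16234/39 ≈ 416.256; standard quotas: Galen 14.078, Farrow 4.692, Dorne 4.492, Brisco 4.771, Carrow 5.960, Arden 5.007.
Rounding to the nearest integer gives Galen 14, Farrow 5, Dorne 4, Brisco 5, Carrow 6, Arden 5 — total 39, matching the house size, so no adjustment is needed.
Dorne receives 4.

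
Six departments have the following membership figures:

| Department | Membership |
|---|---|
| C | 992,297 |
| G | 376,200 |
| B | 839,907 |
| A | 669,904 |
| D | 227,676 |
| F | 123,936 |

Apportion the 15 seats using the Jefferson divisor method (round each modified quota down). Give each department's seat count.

C 5, G 2, B 4, A 3, D 1, F 0

Standard divisor 3229920/15 ≈ 215328; standard quotas: C 4.608, G 1.747, B 3.901, A 3.111, D 1.057, F 0.576.
Rounding down gives 4, 1, 3, 3, 1, 0 = 12 seats, so the divisor must be adjusted.
With modified divisor 178000: modified quotas C 5.575, G 2.113, B 4.719, A 3.764, D 1.279, F 0.696.
Rounding down: C 5, G 2, B 4, A 3, D 1, F 0 (total 15).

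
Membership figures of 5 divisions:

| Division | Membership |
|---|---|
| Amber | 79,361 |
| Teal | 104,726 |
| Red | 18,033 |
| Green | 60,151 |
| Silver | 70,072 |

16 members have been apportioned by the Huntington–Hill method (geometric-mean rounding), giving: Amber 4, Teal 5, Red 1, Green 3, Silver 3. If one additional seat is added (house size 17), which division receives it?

Silver

Priority for the next seat is population ÷ (√(s·(s+1))).
Priorities: Amber 17745.659, Teal 19120.264, Red 12751.257, Green 17364.098, Silver 20228.044.
Highest priority: Silver.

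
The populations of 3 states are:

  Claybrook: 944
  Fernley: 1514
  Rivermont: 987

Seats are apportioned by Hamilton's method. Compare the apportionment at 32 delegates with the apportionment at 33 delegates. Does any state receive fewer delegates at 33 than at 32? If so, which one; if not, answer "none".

none

At 32 seats: Claybrook 9, Fernley 14, Rivermont 9.
At 33 seats: Claybrook 9, Fernley 15, Rivermont 9.
No state's allocation decreased.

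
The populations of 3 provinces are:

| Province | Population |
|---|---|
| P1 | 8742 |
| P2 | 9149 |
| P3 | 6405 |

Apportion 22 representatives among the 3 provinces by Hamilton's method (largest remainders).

P1: 8; P2: 8; P3: 6

Total 24296; standard divisor 24296/22 ≈ 1104.364.
Standard quotas: P1 7.9159, P2 8.2844, P3 5.7997.
Lower quotas: P1 7, P2 8, P3 5 (sum 20, leaving 2 seats).
Remainders in descending order: P1 0.9159, P3 0.7997, P2 0.2844.
Largest remainders: P1, P3 receive the extra seats.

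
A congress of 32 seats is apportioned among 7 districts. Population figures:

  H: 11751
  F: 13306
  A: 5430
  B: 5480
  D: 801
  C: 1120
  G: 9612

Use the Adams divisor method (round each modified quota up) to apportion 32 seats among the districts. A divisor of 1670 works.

H: 8; F: 8; A: 4; B: 4; D: 1; C: 1; G: 6

With modified divisor 1670: modified quotas H 7.037, F 7.968, A 3.251, B 3.281, D 0.480, C 0.671, G 5.756.
Rounding up: H 8, F 8, A 4, B 4, D 1, C 1, G 6 (total 32).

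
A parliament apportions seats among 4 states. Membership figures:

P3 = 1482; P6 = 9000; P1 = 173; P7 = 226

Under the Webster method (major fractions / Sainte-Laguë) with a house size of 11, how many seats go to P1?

Standard divisor 10881/11 ≈ 989.182; standard quotas: P3 1.498, P6 9.098, P1 0.175, P7 0.228.
Rounding to the nearest integer gives 1, 9, 0, 0 = 10 seats, so the divisor must be adjusted.
With modified divisor 970: modified quotas P3 1.528, P6 9.278, P1 0.178, P7 0.233.
Rounding to the nearest integer: P3 2, P6 9, P1 0, P7 0 (total 11).
P1 receives 0.

0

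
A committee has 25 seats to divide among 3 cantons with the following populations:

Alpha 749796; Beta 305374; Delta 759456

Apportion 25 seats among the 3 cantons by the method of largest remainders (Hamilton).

Total 1814626; standard divisor 1814626/25 ≈ 72585.04.
Standard quotas: Alpha 10.3299, Beta 4.2071, Delta 10.4630.
Lower quotas: Alpha 10, Beta 4, Delta 10 (sum 24, leaving 1 seat).
Remainders in descending order: Delta 0.4630, Alpha 0.3299, Beta 0.2071.
Largest remainder: Delta receives the extra seat.

Alpha: 10, Beta: 4, Delta: 11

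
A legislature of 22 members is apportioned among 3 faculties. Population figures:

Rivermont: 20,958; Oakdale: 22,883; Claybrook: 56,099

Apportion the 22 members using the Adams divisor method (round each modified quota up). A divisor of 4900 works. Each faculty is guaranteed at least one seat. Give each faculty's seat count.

With modified divisor 4900: modified quotas Rivermont 4.277, Oakdale 4.670, Claybrook 11.449.
Rounding up: Rivermont 5, Oakdale 5, Claybrook 12 (total 22).

Rivermont=5; Oakdale=5; Claybrook=12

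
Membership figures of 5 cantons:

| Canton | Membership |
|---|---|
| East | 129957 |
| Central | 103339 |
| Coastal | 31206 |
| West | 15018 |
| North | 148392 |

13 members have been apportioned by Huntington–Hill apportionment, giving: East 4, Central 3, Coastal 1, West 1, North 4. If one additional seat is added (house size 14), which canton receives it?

Priority for the next seat is population ÷ (√(s·(s+1))).
Priorities: East 29059.269, Central 29831.400, Coastal 22065.974, West 10619.330, North 33181.460.
Highest priority: North.

North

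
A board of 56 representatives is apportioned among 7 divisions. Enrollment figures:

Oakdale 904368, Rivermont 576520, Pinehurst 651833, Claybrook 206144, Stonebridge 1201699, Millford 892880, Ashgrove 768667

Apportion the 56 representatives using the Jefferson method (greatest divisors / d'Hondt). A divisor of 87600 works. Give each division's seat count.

Oakdale: 10, Rivermont: 6, Pinehurst: 7, Claybrook: 2, Stonebridge: 13, Millford: 10, Ashgrove: 8

With modified divisor 87600: modified quotas Oakdale 10.324, Rivermont 6.581, Pinehurst 7.441, Claybrook 2.353, Stonebridge 13.718, Millford 10.193, Ashgrove 8.775.
Rounding down: Oakdale 10, Rivermont 6, Pinehurst 7, Claybrook 2, Stonebridge 13, Millford 10, Ashgrove 8 (total 56).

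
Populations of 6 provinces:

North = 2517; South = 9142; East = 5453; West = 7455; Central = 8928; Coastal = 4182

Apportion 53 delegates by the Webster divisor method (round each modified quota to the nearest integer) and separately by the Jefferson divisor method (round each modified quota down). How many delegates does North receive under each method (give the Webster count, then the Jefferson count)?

4 and 3

Webster: North 4, South 13, East 8, West 10, Central 12, Coastal 6.
Jefferson: North 3, South 13, East 8, West 10, Central 13, Coastal 6.
North gets 4 under Webster and 3 under Jefferson.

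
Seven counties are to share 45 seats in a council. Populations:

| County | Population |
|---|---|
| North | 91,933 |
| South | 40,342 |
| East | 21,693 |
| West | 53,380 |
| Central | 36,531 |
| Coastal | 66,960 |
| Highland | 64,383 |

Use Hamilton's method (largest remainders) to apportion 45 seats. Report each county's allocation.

Total 375222; standard divisor 375222/45 ≈ 8338.267.
Standard quotas: North 11.0254, South 4.8382, East 2.6016, West 6.4018, Central 4.3811, Coastal 8.0304, Highland 7.7214.
Lower quotas: North 11, South 4, East 2, West 6, Central 4, Coastal 8, Highland 7 (sum 42, leaving 3 seats).
Remainders in descending order: South 0.8382, Highland 0.7214, East 0.6016, West 0.4018, Central 0.3811, Coastal 0.0304, North 0.0254.
Largest remainders: South, Highland, East receive the extra seats.

North=11, South=5, East=3, West=6, Central=4, Coastal=8, Highland=8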